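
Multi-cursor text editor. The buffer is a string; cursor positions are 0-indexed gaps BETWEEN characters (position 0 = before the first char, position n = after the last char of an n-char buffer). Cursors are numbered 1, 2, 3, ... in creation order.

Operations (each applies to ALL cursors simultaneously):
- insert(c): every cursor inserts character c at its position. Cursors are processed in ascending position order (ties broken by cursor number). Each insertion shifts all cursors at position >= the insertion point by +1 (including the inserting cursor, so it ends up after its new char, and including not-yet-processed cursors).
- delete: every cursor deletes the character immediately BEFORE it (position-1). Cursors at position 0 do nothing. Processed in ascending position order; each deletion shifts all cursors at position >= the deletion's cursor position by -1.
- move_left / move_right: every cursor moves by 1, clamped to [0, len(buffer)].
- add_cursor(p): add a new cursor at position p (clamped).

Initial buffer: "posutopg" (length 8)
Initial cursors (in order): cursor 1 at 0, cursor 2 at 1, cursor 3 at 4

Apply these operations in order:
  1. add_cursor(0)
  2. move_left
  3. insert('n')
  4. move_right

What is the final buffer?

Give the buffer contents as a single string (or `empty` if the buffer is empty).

Answer: nnnposnutopg

Derivation:
After op 1 (add_cursor(0)): buffer="posutopg" (len 8), cursors c1@0 c4@0 c2@1 c3@4, authorship ........
After op 2 (move_left): buffer="posutopg" (len 8), cursors c1@0 c2@0 c4@0 c3@3, authorship ........
After op 3 (insert('n')): buffer="nnnposnutopg" (len 12), cursors c1@3 c2@3 c4@3 c3@7, authorship 124...3.....
After op 4 (move_right): buffer="nnnposnutopg" (len 12), cursors c1@4 c2@4 c4@4 c3@8, authorship 124...3.....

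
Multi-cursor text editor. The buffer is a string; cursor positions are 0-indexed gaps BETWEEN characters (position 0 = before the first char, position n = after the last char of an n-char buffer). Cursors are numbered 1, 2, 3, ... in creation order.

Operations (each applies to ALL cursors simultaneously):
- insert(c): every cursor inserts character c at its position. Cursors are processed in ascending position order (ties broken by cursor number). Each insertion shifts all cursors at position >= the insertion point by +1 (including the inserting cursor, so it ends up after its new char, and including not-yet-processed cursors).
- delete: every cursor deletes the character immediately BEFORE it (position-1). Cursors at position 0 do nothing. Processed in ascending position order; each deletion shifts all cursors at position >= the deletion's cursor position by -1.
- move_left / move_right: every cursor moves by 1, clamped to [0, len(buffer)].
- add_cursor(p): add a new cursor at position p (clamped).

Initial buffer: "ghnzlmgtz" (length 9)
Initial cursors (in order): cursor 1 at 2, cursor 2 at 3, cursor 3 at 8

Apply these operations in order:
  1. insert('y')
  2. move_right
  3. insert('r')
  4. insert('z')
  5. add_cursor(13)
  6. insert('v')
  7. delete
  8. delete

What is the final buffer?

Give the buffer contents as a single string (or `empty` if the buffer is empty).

Answer: ghynryzrlmtyzr

Derivation:
After op 1 (insert('y')): buffer="ghynyzlmgtyz" (len 12), cursors c1@3 c2@5 c3@11, authorship ..1.2.....3.
After op 2 (move_right): buffer="ghynyzlmgtyz" (len 12), cursors c1@4 c2@6 c3@12, authorship ..1.2.....3.
After op 3 (insert('r')): buffer="ghynryzrlmgtyzr" (len 15), cursors c1@5 c2@8 c3@15, authorship ..1.12.2....3.3
After op 4 (insert('z')): buffer="ghynrzyzrzlmgtyzrz" (len 18), cursors c1@6 c2@10 c3@18, authorship ..1.112.22....3.33
After op 5 (add_cursor(13)): buffer="ghynrzyzrzlmgtyzrz" (len 18), cursors c1@6 c2@10 c4@13 c3@18, authorship ..1.112.22....3.33
After op 6 (insert('v')): buffer="ghynrzvyzrzvlmgvtyzrzv" (len 22), cursors c1@7 c2@12 c4@16 c3@22, authorship ..1.1112.222...4.3.333
After op 7 (delete): buffer="ghynrzyzrzlmgtyzrz" (len 18), cursors c1@6 c2@10 c4@13 c3@18, authorship ..1.112.22....3.33
After op 8 (delete): buffer="ghynryzrlmtyzr" (len 14), cursors c1@5 c2@8 c4@10 c3@14, authorship ..1.12.2...3.3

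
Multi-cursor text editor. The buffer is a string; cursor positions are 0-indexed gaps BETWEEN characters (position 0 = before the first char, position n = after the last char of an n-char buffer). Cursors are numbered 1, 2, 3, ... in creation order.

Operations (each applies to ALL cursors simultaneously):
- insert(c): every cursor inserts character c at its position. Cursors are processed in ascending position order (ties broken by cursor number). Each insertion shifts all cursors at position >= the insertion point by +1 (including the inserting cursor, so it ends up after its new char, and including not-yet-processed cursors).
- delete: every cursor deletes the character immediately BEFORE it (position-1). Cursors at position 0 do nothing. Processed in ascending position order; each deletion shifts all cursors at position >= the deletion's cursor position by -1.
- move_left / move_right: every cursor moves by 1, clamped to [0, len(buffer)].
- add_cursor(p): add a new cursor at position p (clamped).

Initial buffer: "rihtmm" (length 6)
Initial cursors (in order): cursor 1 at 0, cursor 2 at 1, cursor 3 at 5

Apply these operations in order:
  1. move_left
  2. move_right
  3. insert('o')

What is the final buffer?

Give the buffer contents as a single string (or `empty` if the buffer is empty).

Answer: rooihtmom

Derivation:
After op 1 (move_left): buffer="rihtmm" (len 6), cursors c1@0 c2@0 c3@4, authorship ......
After op 2 (move_right): buffer="rihtmm" (len 6), cursors c1@1 c2@1 c3@5, authorship ......
After op 3 (insert('o')): buffer="rooihtmom" (len 9), cursors c1@3 c2@3 c3@8, authorship .12....3.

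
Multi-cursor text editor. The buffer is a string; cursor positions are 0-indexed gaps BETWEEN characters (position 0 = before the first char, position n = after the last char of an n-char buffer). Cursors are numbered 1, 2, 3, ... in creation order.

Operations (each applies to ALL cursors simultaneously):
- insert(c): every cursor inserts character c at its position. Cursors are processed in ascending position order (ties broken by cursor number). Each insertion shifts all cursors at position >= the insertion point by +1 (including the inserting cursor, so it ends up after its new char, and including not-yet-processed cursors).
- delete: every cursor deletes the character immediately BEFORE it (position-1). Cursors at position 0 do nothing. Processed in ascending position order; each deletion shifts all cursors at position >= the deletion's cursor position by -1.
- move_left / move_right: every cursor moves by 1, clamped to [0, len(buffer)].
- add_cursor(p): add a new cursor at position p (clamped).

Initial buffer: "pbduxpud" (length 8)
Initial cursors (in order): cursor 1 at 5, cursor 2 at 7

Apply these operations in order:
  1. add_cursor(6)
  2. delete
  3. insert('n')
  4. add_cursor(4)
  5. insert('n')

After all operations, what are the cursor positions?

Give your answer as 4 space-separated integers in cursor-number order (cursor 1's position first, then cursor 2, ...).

After op 1 (add_cursor(6)): buffer="pbduxpud" (len 8), cursors c1@5 c3@6 c2@7, authorship ........
After op 2 (delete): buffer="pbdud" (len 5), cursors c1@4 c2@4 c3@4, authorship .....
After op 3 (insert('n')): buffer="pbdunnnd" (len 8), cursors c1@7 c2@7 c3@7, authorship ....123.
After op 4 (add_cursor(4)): buffer="pbdunnnd" (len 8), cursors c4@4 c1@7 c2@7 c3@7, authorship ....123.
After op 5 (insert('n')): buffer="pbdunnnnnnnd" (len 12), cursors c4@5 c1@11 c2@11 c3@11, authorship ....4123123.

Answer: 11 11 11 5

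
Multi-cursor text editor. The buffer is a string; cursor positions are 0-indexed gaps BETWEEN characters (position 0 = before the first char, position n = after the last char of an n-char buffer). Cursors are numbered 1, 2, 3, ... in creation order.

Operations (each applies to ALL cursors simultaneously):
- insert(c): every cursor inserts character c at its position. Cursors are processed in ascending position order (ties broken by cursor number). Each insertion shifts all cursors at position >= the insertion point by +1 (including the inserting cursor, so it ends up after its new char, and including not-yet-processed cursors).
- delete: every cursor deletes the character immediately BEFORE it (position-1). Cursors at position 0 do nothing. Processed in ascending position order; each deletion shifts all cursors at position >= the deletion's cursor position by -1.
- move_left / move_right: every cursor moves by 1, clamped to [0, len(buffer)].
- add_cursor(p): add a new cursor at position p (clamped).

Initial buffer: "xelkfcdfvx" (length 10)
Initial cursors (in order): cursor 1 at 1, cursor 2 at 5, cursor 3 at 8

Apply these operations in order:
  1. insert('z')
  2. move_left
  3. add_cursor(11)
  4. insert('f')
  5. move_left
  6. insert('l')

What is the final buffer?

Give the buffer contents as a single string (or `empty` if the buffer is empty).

After op 1 (insert('z')): buffer="xzelkfzcdfzvx" (len 13), cursors c1@2 c2@7 c3@11, authorship .1....2...3..
After op 2 (move_left): buffer="xzelkfzcdfzvx" (len 13), cursors c1@1 c2@6 c3@10, authorship .1....2...3..
After op 3 (add_cursor(11)): buffer="xzelkfzcdfzvx" (len 13), cursors c1@1 c2@6 c3@10 c4@11, authorship .1....2...3..
After op 4 (insert('f')): buffer="xfzelkffzcdffzfvx" (len 17), cursors c1@2 c2@8 c3@13 c4@15, authorship .11....22...334..
After op 5 (move_left): buffer="xfzelkffzcdffzfvx" (len 17), cursors c1@1 c2@7 c3@12 c4@14, authorship .11....22...334..
After op 6 (insert('l')): buffer="xlfzelkflfzcdflfzlfvx" (len 21), cursors c1@2 c2@9 c3@15 c4@18, authorship .111....222...33344..

Answer: xlfzelkflfzcdflfzlfvx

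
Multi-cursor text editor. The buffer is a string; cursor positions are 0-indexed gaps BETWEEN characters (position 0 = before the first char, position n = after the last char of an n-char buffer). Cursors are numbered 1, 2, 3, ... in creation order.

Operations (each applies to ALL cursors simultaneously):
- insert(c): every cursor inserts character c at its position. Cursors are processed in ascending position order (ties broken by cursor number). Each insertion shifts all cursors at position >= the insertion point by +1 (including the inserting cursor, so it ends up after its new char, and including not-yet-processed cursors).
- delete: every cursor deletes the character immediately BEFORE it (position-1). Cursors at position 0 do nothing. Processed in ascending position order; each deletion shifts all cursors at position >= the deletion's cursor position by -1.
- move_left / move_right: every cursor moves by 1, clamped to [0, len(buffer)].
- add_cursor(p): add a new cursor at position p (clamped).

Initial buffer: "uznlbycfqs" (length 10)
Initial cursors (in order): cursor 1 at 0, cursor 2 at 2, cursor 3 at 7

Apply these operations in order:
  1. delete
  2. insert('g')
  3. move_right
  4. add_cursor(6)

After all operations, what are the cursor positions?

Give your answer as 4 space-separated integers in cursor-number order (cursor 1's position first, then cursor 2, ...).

Answer: 2 4 9 6

Derivation:
After op 1 (delete): buffer="unlbyfqs" (len 8), cursors c1@0 c2@1 c3@5, authorship ........
After op 2 (insert('g')): buffer="gugnlbygfqs" (len 11), cursors c1@1 c2@3 c3@8, authorship 1.2....3...
After op 3 (move_right): buffer="gugnlbygfqs" (len 11), cursors c1@2 c2@4 c3@9, authorship 1.2....3...
After op 4 (add_cursor(6)): buffer="gugnlbygfqs" (len 11), cursors c1@2 c2@4 c4@6 c3@9, authorship 1.2....3...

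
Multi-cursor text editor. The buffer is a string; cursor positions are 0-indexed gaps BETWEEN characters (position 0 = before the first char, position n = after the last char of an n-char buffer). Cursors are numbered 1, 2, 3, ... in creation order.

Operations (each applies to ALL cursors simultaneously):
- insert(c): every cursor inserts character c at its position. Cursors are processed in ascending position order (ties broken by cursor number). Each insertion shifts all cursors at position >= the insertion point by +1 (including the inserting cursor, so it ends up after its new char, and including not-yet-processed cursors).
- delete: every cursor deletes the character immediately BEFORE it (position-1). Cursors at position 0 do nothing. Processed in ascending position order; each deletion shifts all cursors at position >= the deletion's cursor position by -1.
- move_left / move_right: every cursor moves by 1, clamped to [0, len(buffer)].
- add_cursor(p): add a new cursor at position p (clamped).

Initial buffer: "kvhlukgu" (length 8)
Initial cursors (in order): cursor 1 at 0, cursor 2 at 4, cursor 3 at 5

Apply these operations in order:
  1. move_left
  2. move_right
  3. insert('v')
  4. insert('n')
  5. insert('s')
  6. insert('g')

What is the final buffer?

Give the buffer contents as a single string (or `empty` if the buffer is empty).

After op 1 (move_left): buffer="kvhlukgu" (len 8), cursors c1@0 c2@3 c3@4, authorship ........
After op 2 (move_right): buffer="kvhlukgu" (len 8), cursors c1@1 c2@4 c3@5, authorship ........
After op 3 (insert('v')): buffer="kvvhlvuvkgu" (len 11), cursors c1@2 c2@6 c3@8, authorship .1...2.3...
After op 4 (insert('n')): buffer="kvnvhlvnuvnkgu" (len 14), cursors c1@3 c2@8 c3@11, authorship .11...22.33...
After op 5 (insert('s')): buffer="kvnsvhlvnsuvnskgu" (len 17), cursors c1@4 c2@10 c3@14, authorship .111...222.333...
After op 6 (insert('g')): buffer="kvnsgvhlvnsguvnsgkgu" (len 20), cursors c1@5 c2@12 c3@17, authorship .1111...2222.3333...

Answer: kvnsgvhlvnsguvnsgkgu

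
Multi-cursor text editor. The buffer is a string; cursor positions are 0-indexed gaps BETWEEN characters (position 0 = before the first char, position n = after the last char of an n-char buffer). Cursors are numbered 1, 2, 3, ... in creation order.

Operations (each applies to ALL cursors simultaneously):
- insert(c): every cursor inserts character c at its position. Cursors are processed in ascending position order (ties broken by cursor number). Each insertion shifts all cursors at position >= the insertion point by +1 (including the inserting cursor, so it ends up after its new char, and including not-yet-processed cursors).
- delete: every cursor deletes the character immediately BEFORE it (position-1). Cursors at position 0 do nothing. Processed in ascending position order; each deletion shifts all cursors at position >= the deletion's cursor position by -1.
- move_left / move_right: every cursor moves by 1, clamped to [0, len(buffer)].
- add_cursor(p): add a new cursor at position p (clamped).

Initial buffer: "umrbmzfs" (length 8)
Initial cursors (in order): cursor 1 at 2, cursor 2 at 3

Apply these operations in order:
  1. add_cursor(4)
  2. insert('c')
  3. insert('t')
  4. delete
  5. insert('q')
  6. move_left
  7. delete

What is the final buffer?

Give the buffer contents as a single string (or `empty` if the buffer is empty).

Answer: umqrqbqmzfs

Derivation:
After op 1 (add_cursor(4)): buffer="umrbmzfs" (len 8), cursors c1@2 c2@3 c3@4, authorship ........
After op 2 (insert('c')): buffer="umcrcbcmzfs" (len 11), cursors c1@3 c2@5 c3@7, authorship ..1.2.3....
After op 3 (insert('t')): buffer="umctrctbctmzfs" (len 14), cursors c1@4 c2@7 c3@10, authorship ..11.22.33....
After op 4 (delete): buffer="umcrcbcmzfs" (len 11), cursors c1@3 c2@5 c3@7, authorship ..1.2.3....
After op 5 (insert('q')): buffer="umcqrcqbcqmzfs" (len 14), cursors c1@4 c2@7 c3@10, authorship ..11.22.33....
After op 6 (move_left): buffer="umcqrcqbcqmzfs" (len 14), cursors c1@3 c2@6 c3@9, authorship ..11.22.33....
After op 7 (delete): buffer="umqrqbqmzfs" (len 11), cursors c1@2 c2@4 c3@6, authorship ..1.2.3....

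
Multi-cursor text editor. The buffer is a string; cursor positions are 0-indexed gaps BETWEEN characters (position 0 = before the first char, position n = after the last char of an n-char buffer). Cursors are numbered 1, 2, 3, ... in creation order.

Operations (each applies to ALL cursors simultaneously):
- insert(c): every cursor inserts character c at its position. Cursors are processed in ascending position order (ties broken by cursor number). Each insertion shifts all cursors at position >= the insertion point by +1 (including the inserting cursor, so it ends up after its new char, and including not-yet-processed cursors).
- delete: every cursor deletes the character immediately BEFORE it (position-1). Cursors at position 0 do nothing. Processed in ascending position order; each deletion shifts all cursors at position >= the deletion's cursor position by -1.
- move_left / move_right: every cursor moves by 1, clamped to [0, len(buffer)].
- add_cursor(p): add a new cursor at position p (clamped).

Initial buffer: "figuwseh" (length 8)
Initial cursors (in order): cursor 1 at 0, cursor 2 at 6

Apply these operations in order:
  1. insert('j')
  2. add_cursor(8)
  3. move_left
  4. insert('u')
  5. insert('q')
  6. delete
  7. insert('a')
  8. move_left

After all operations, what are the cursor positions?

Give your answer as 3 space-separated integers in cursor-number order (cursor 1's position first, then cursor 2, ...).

Answer: 1 12 12

Derivation:
After op 1 (insert('j')): buffer="jfiguwsjeh" (len 10), cursors c1@1 c2@8, authorship 1......2..
After op 2 (add_cursor(8)): buffer="jfiguwsjeh" (len 10), cursors c1@1 c2@8 c3@8, authorship 1......2..
After op 3 (move_left): buffer="jfiguwsjeh" (len 10), cursors c1@0 c2@7 c3@7, authorship 1......2..
After op 4 (insert('u')): buffer="ujfiguwsuujeh" (len 13), cursors c1@1 c2@10 c3@10, authorship 11......232..
After op 5 (insert('q')): buffer="uqjfiguwsuuqqjeh" (len 16), cursors c1@2 c2@13 c3@13, authorship 111......23232..
After op 6 (delete): buffer="ujfiguwsuujeh" (len 13), cursors c1@1 c2@10 c3@10, authorship 11......232..
After op 7 (insert('a')): buffer="uajfiguwsuuaajeh" (len 16), cursors c1@2 c2@13 c3@13, authorship 111......23232..
After op 8 (move_left): buffer="uajfiguwsuuaajeh" (len 16), cursors c1@1 c2@12 c3@12, authorship 111......23232..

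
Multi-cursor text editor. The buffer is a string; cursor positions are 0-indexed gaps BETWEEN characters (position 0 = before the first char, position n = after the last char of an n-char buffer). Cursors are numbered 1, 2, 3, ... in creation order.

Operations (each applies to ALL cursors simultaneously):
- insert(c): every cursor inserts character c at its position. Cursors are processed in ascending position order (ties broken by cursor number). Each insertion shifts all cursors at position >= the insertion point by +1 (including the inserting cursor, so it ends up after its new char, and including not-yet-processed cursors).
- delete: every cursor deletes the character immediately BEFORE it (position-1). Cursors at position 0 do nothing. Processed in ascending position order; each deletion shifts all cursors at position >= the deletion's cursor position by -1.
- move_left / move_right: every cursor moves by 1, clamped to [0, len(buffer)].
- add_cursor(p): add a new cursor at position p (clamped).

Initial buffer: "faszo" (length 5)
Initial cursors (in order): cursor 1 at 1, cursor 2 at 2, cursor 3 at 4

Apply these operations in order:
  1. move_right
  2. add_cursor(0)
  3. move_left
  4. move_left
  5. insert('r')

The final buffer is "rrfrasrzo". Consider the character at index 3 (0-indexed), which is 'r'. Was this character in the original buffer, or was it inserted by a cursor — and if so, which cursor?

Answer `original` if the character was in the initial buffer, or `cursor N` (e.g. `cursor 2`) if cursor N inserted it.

Answer: cursor 2

Derivation:
After op 1 (move_right): buffer="faszo" (len 5), cursors c1@2 c2@3 c3@5, authorship .....
After op 2 (add_cursor(0)): buffer="faszo" (len 5), cursors c4@0 c1@2 c2@3 c3@5, authorship .....
After op 3 (move_left): buffer="faszo" (len 5), cursors c4@0 c1@1 c2@2 c3@4, authorship .....
After op 4 (move_left): buffer="faszo" (len 5), cursors c1@0 c4@0 c2@1 c3@3, authorship .....
After op 5 (insert('r')): buffer="rrfrasrzo" (len 9), cursors c1@2 c4@2 c2@4 c3@7, authorship 14.2..3..
Authorship (.=original, N=cursor N): 1 4 . 2 . . 3 . .
Index 3: author = 2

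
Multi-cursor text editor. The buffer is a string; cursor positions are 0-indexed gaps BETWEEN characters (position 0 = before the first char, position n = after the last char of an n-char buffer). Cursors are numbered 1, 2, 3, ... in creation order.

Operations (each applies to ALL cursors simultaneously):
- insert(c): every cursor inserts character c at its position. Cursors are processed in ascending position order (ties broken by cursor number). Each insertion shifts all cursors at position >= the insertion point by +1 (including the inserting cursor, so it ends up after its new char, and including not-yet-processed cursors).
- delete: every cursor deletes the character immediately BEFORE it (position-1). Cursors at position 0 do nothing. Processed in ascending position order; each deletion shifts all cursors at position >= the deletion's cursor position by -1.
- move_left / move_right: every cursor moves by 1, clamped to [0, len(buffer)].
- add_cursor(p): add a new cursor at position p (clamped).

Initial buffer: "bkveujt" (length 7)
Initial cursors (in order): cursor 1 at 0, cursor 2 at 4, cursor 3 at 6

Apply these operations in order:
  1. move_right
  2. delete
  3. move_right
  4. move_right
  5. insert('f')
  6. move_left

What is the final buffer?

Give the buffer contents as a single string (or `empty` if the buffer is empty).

Answer: kvfejff

Derivation:
After op 1 (move_right): buffer="bkveujt" (len 7), cursors c1@1 c2@5 c3@7, authorship .......
After op 2 (delete): buffer="kvej" (len 4), cursors c1@0 c2@3 c3@4, authorship ....
After op 3 (move_right): buffer="kvej" (len 4), cursors c1@1 c2@4 c3@4, authorship ....
After op 4 (move_right): buffer="kvej" (len 4), cursors c1@2 c2@4 c3@4, authorship ....
After op 5 (insert('f')): buffer="kvfejff" (len 7), cursors c1@3 c2@7 c3@7, authorship ..1..23
After op 6 (move_left): buffer="kvfejff" (len 7), cursors c1@2 c2@6 c3@6, authorship ..1..23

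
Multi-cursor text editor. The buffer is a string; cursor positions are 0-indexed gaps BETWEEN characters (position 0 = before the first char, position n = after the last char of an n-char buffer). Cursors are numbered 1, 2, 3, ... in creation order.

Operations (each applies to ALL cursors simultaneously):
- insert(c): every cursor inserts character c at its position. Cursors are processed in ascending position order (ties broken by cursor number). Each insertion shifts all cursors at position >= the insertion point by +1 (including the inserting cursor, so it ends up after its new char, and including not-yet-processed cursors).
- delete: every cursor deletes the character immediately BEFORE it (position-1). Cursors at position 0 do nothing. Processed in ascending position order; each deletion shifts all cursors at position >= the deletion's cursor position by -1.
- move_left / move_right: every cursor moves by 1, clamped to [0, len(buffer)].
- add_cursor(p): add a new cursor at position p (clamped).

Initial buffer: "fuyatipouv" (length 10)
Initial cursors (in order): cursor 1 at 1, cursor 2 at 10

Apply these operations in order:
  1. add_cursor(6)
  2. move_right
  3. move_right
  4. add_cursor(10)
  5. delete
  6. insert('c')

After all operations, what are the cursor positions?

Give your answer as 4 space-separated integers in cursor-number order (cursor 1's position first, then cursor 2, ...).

After op 1 (add_cursor(6)): buffer="fuyatipouv" (len 10), cursors c1@1 c3@6 c2@10, authorship ..........
After op 2 (move_right): buffer="fuyatipouv" (len 10), cursors c1@2 c3@7 c2@10, authorship ..........
After op 3 (move_right): buffer="fuyatipouv" (len 10), cursors c1@3 c3@8 c2@10, authorship ..........
After op 4 (add_cursor(10)): buffer="fuyatipouv" (len 10), cursors c1@3 c3@8 c2@10 c4@10, authorship ..........
After op 5 (delete): buffer="fuatip" (len 6), cursors c1@2 c2@6 c3@6 c4@6, authorship ......
After op 6 (insert('c')): buffer="fucatipccc" (len 10), cursors c1@3 c2@10 c3@10 c4@10, authorship ..1....234

Answer: 3 10 10 10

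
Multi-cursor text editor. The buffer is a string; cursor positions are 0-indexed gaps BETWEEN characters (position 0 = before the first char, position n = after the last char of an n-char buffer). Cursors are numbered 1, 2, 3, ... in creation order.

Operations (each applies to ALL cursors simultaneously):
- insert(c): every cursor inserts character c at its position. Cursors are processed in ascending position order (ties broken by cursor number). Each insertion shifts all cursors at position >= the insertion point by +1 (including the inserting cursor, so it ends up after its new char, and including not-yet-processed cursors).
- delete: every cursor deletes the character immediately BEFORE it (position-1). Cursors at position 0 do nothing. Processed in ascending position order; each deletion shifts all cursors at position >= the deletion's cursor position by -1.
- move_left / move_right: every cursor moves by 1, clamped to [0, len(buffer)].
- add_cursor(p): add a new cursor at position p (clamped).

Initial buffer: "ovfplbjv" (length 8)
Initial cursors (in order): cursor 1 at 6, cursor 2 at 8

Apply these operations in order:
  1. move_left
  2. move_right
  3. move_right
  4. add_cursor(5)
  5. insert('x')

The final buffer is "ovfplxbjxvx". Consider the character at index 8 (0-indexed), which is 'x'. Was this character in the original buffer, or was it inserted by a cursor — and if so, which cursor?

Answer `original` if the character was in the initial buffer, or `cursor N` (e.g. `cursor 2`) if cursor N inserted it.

Answer: cursor 1

Derivation:
After op 1 (move_left): buffer="ovfplbjv" (len 8), cursors c1@5 c2@7, authorship ........
After op 2 (move_right): buffer="ovfplbjv" (len 8), cursors c1@6 c2@8, authorship ........
After op 3 (move_right): buffer="ovfplbjv" (len 8), cursors c1@7 c2@8, authorship ........
After op 4 (add_cursor(5)): buffer="ovfplbjv" (len 8), cursors c3@5 c1@7 c2@8, authorship ........
After op 5 (insert('x')): buffer="ovfplxbjxvx" (len 11), cursors c3@6 c1@9 c2@11, authorship .....3..1.2
Authorship (.=original, N=cursor N): . . . . . 3 . . 1 . 2
Index 8: author = 1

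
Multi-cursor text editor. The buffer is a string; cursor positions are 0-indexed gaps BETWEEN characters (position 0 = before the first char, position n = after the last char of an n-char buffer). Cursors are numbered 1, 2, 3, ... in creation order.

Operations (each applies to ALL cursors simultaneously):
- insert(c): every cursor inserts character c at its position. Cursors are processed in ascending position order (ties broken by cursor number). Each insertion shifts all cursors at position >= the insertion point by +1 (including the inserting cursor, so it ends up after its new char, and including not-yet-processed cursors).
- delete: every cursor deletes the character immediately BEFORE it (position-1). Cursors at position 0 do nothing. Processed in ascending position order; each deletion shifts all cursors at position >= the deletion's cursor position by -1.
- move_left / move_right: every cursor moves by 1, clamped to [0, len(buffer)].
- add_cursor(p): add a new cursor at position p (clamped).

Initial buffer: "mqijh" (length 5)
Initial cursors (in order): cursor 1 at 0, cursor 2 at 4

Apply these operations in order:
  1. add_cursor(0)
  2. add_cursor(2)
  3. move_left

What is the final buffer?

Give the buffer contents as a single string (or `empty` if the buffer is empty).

Answer: mqijh

Derivation:
After op 1 (add_cursor(0)): buffer="mqijh" (len 5), cursors c1@0 c3@0 c2@4, authorship .....
After op 2 (add_cursor(2)): buffer="mqijh" (len 5), cursors c1@0 c3@0 c4@2 c2@4, authorship .....
After op 3 (move_left): buffer="mqijh" (len 5), cursors c1@0 c3@0 c4@1 c2@3, authorship .....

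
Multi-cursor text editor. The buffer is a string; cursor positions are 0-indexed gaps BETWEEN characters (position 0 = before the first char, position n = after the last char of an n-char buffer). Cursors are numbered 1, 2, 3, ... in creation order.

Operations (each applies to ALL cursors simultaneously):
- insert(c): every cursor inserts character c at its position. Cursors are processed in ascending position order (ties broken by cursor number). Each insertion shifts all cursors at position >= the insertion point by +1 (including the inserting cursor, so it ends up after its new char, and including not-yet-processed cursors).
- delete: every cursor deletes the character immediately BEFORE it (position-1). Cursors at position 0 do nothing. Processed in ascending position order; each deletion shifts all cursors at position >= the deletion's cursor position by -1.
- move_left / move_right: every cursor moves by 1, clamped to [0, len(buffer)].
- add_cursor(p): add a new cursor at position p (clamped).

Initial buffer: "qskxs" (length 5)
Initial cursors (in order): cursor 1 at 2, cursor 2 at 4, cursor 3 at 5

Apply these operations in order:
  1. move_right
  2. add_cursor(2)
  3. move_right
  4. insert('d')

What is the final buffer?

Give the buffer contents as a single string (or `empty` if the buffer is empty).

Answer: qskdxdsdd

Derivation:
After op 1 (move_right): buffer="qskxs" (len 5), cursors c1@3 c2@5 c3@5, authorship .....
After op 2 (add_cursor(2)): buffer="qskxs" (len 5), cursors c4@2 c1@3 c2@5 c3@5, authorship .....
After op 3 (move_right): buffer="qskxs" (len 5), cursors c4@3 c1@4 c2@5 c3@5, authorship .....
After op 4 (insert('d')): buffer="qskdxdsdd" (len 9), cursors c4@4 c1@6 c2@9 c3@9, authorship ...4.1.23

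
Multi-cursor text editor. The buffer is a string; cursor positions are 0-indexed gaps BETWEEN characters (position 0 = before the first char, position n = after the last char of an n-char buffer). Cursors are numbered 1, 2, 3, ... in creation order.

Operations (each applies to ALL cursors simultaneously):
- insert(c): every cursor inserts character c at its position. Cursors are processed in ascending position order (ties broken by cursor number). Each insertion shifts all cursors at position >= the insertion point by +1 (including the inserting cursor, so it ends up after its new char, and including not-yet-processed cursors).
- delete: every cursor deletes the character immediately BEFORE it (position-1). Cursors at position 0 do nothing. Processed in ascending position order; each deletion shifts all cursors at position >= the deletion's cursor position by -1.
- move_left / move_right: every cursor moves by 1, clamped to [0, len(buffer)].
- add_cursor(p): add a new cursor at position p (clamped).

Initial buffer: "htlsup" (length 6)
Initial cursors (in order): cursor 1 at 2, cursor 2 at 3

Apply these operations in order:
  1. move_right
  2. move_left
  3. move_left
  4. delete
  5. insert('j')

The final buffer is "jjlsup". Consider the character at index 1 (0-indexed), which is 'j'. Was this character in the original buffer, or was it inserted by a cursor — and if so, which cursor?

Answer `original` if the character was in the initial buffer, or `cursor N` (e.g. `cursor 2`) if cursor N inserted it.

Answer: cursor 2

Derivation:
After op 1 (move_right): buffer="htlsup" (len 6), cursors c1@3 c2@4, authorship ......
After op 2 (move_left): buffer="htlsup" (len 6), cursors c1@2 c2@3, authorship ......
After op 3 (move_left): buffer="htlsup" (len 6), cursors c1@1 c2@2, authorship ......
After op 4 (delete): buffer="lsup" (len 4), cursors c1@0 c2@0, authorship ....
After op 5 (insert('j')): buffer="jjlsup" (len 6), cursors c1@2 c2@2, authorship 12....
Authorship (.=original, N=cursor N): 1 2 . . . .
Index 1: author = 2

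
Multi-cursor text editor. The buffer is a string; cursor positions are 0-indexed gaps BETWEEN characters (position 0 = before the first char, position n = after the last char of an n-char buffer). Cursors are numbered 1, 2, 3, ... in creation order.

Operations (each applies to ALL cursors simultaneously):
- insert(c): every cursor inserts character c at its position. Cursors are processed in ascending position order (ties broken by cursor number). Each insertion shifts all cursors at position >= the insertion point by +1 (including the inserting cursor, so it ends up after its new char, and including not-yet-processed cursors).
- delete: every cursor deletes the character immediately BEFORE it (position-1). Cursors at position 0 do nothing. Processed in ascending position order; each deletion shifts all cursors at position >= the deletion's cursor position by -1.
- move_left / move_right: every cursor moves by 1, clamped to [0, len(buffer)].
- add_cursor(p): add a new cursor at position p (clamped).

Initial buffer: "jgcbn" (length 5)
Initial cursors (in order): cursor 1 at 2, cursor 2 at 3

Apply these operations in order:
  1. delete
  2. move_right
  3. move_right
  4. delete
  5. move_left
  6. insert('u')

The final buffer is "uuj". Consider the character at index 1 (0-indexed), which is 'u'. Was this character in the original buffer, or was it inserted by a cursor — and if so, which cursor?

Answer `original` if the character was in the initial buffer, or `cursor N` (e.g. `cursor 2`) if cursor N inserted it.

After op 1 (delete): buffer="jbn" (len 3), cursors c1@1 c2@1, authorship ...
After op 2 (move_right): buffer="jbn" (len 3), cursors c1@2 c2@2, authorship ...
After op 3 (move_right): buffer="jbn" (len 3), cursors c1@3 c2@3, authorship ...
After op 4 (delete): buffer="j" (len 1), cursors c1@1 c2@1, authorship .
After op 5 (move_left): buffer="j" (len 1), cursors c1@0 c2@0, authorship .
After op 6 (insert('u')): buffer="uuj" (len 3), cursors c1@2 c2@2, authorship 12.
Authorship (.=original, N=cursor N): 1 2 .
Index 1: author = 2

Answer: cursor 2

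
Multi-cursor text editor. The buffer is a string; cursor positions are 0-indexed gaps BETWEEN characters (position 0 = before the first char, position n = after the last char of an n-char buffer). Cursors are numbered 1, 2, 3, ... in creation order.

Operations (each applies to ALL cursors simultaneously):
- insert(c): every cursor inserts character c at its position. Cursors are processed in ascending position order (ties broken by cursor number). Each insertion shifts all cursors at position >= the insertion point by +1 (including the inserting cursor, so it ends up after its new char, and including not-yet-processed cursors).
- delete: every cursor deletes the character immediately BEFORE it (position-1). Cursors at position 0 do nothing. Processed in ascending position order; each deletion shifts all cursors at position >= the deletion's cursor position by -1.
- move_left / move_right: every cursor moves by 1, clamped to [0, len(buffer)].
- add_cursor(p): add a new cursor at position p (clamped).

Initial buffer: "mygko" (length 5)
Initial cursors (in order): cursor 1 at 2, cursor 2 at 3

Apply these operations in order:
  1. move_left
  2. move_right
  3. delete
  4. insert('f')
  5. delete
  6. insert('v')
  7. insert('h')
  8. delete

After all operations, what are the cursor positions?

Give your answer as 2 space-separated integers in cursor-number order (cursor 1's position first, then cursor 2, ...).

Answer: 3 3

Derivation:
After op 1 (move_left): buffer="mygko" (len 5), cursors c1@1 c2@2, authorship .....
After op 2 (move_right): buffer="mygko" (len 5), cursors c1@2 c2@3, authorship .....
After op 3 (delete): buffer="mko" (len 3), cursors c1@1 c2@1, authorship ...
After op 4 (insert('f')): buffer="mffko" (len 5), cursors c1@3 c2@3, authorship .12..
After op 5 (delete): buffer="mko" (len 3), cursors c1@1 c2@1, authorship ...
After op 6 (insert('v')): buffer="mvvko" (len 5), cursors c1@3 c2@3, authorship .12..
After op 7 (insert('h')): buffer="mvvhhko" (len 7), cursors c1@5 c2@5, authorship .1212..
After op 8 (delete): buffer="mvvko" (len 5), cursors c1@3 c2@3, authorship .12..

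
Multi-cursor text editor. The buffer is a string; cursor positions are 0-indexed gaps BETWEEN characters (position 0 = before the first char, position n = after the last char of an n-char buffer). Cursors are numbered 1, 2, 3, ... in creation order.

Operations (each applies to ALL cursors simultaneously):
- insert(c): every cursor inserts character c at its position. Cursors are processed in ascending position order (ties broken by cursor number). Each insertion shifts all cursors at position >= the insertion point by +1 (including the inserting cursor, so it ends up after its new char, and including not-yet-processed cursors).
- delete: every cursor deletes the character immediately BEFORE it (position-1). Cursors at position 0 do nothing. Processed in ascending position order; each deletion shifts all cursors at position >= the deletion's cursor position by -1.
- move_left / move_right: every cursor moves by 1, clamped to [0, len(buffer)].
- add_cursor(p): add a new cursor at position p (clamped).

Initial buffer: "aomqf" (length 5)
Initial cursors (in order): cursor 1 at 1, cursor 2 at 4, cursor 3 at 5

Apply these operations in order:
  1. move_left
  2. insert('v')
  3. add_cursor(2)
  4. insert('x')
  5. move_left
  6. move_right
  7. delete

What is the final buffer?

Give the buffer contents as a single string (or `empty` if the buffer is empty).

After op 1 (move_left): buffer="aomqf" (len 5), cursors c1@0 c2@3 c3@4, authorship .....
After op 2 (insert('v')): buffer="vaomvqvf" (len 8), cursors c1@1 c2@5 c3@7, authorship 1...2.3.
After op 3 (add_cursor(2)): buffer="vaomvqvf" (len 8), cursors c1@1 c4@2 c2@5 c3@7, authorship 1...2.3.
After op 4 (insert('x')): buffer="vxaxomvxqvxf" (len 12), cursors c1@2 c4@4 c2@8 c3@11, authorship 11.4..22.33.
After op 5 (move_left): buffer="vxaxomvxqvxf" (len 12), cursors c1@1 c4@3 c2@7 c3@10, authorship 11.4..22.33.
After op 6 (move_right): buffer="vxaxomvxqvxf" (len 12), cursors c1@2 c4@4 c2@8 c3@11, authorship 11.4..22.33.
After op 7 (delete): buffer="vaomvqvf" (len 8), cursors c1@1 c4@2 c2@5 c3@7, authorship 1...2.3.

Answer: vaomvqvf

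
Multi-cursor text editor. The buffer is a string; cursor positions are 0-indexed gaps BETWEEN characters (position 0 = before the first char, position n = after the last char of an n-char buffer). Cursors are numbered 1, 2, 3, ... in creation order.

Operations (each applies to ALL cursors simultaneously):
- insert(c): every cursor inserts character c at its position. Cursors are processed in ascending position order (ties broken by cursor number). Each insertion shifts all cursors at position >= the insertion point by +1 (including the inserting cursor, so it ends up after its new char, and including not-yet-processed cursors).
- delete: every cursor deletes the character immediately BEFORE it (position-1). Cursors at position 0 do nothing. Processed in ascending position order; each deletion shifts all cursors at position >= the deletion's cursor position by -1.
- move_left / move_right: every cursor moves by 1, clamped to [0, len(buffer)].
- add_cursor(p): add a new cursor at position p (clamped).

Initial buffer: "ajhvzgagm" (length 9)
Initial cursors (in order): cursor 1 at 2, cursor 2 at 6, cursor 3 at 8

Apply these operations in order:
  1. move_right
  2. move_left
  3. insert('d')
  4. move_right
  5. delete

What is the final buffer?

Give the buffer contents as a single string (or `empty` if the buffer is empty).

After op 1 (move_right): buffer="ajhvzgagm" (len 9), cursors c1@3 c2@7 c3@9, authorship .........
After op 2 (move_left): buffer="ajhvzgagm" (len 9), cursors c1@2 c2@6 c3@8, authorship .........
After op 3 (insert('d')): buffer="ajdhvzgdagdm" (len 12), cursors c1@3 c2@8 c3@11, authorship ..1....2..3.
After op 4 (move_right): buffer="ajdhvzgdagdm" (len 12), cursors c1@4 c2@9 c3@12, authorship ..1....2..3.
After op 5 (delete): buffer="ajdvzgdgd" (len 9), cursors c1@3 c2@7 c3@9, authorship ..1...2.3

Answer: ajdvzgdgd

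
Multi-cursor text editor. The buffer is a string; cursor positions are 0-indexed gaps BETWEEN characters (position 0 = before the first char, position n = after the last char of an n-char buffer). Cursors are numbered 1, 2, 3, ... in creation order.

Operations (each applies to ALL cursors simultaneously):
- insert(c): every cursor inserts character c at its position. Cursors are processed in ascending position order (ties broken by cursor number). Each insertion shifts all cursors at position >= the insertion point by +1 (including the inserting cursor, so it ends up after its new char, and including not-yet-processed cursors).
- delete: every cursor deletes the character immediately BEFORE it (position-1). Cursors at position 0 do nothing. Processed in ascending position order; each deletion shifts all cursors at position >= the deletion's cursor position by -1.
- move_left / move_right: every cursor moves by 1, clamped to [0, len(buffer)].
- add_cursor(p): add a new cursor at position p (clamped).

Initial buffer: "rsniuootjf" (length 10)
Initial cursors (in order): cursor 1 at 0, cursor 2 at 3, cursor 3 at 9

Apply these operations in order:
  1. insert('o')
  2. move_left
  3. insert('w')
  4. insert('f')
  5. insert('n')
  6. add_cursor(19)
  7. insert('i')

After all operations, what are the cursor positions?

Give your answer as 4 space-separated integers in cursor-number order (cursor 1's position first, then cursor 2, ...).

After op 1 (insert('o')): buffer="orsnoiuootjof" (len 13), cursors c1@1 c2@5 c3@12, authorship 1...2......3.
After op 2 (move_left): buffer="orsnoiuootjof" (len 13), cursors c1@0 c2@4 c3@11, authorship 1...2......3.
After op 3 (insert('w')): buffer="worsnwoiuootjwof" (len 16), cursors c1@1 c2@6 c3@14, authorship 11...22......33.
After op 4 (insert('f')): buffer="wforsnwfoiuootjwfof" (len 19), cursors c1@2 c2@8 c3@17, authorship 111...222......333.
After op 5 (insert('n')): buffer="wfnorsnwfnoiuootjwfnof" (len 22), cursors c1@3 c2@10 c3@20, authorship 1111...2222......3333.
After op 6 (add_cursor(19)): buffer="wfnorsnwfnoiuootjwfnof" (len 22), cursors c1@3 c2@10 c4@19 c3@20, authorship 1111...2222......3333.
After op 7 (insert('i')): buffer="wfniorsnwfnioiuootjwfiniof" (len 26), cursors c1@4 c2@12 c4@22 c3@24, authorship 11111...22222......334333.

Answer: 4 12 24 22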